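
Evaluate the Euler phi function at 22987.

22680

Factor: 22987 = 127 · 181.
φ(22987) = (127−1) · (181−1) = 126 · 180 = 22680.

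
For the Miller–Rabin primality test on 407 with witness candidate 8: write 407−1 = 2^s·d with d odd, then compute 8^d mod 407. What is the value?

407 − 1 = 406 = 2^1 · 203, so d = 203.
8^1 ≡ 8 (mod 407)
8^2 ≡ 8^2 = 64 ≡ 64 (mod 407)
8^4 ≡ 64^2 = 4096 ≡ 26 (mod 407)
8^8 ≡ 26^2 = 676 ≡ 269 (mod 407)
8^16 ≡ 269^2 = 72361 ≡ 322 (mod 407)
8^32 ≡ 322^2 = 103684 ≡ 306 (mod 407)
8^64 ≡ 306^2 = 93636 ≡ 26 (mod 407)
8^128 ≡ 26^2 = 676 ≡ 269 (mod 407)
203 = 128 + 64 + 8 + 2 + 1 in binary powers of 2.
So 8^203 ≡ 269 · 26 · 269 · 64 · 8 ≡ 347 (mod 407).
Squaring chain: 347; never reaches −1, so base 8 is a Miller–Rabin witness that 407 is composite.

347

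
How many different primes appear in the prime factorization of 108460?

5

108460 = 2^2 · 27115
27115 = 5 · 5423
5423 = 11 · 493
493 = 17 · 29
108460 = 2^2 · 5 · 11 · 17 · 29, which has 5 distinct prime factors.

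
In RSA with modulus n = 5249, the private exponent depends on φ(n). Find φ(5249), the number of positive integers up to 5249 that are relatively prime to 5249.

Factor: 5249 = 29 · 181.
φ(5249) = (29−1) · (181−1) = 28 · 180 = 5040.

5040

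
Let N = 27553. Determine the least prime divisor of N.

27553 is odd.
Digit sum 22, not divisible by 3.
Ends in 3: not divisible by 5.
7: 27553 = 7·3936 + 1
11: 27553 = 11·2504 + 9
13: 27553 = 13·2119 + 6
17: 27553 = 17·1620 + 13
19: 27553 = 19·1450 + 3
23: 27553 = 23·1197 + 22
29: 27553 = 29·950 + 3
31: 27553 = 31·888 + 25
37: 27553 = 37·744 + 25
41: 27553 = 41·672 + 1
43: 27553 = 43·640 + 33
47: 27553 = 47·586 + 11
53: 27553 = 53·519 + 46
59: 27553 = 59·467

59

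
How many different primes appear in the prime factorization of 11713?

11713 = 13 · 901
901 = 17 · 53
11713 = 13 · 17 · 53, which has 3 distinct prime factors.

3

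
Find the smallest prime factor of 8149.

29

8149 is odd.
Digit sum 22, not divisible by 3.
Ends in 9: not divisible by 5.
7: 8149 = 7·1164 + 1
11: 8149 = 11·740 + 9
13: 8149 = 13·626 + 11
17: 8149 = 17·479 + 6
19: 8149 = 19·428 + 17
23: 8149 = 23·354 + 7
29: 8149 = 29·281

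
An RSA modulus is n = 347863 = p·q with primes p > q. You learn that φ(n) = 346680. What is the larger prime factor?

φ(n) = (p−1)(q−1) = n − (p+q) + 1, so p + q = 347863 − 346680 + 1 = 1184.
p and q are the roots of t² − 1184t + 347863 = 0.
Discriminant: 1184² − 4·347863 = 1401856 − 1391452 = 10404; √10404 = 102.
q = (1184 − 102)/2 = 541, p = (1184 + 102)/2 = 643.
Check: 541 · 643 = 347863.

643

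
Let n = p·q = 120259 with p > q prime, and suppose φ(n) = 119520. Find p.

φ(n) = (p−1)(q−1) = n − (p+q) + 1, so p + q = 120259 − 119520 + 1 = 740.
p and q are the roots of t² − 740t + 120259 = 0.
Discriminant: 740² − 4·120259 = 547600 − 481036 = 66564; √66564 = 258.
q = (740 − 258)/2 = 241, p = (740 + 258)/2 = 499.
Check: 241 · 499 = 120259.

499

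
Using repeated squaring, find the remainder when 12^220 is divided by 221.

12^1 ≡ 12 (mod 221)
12^2 ≡ 12^2 = 144 ≡ 144 (mod 221)
12^4 ≡ 144^2 = 20736 ≡ 183 (mod 221)
12^8 ≡ 183^2 = 33489 ≡ 118 (mod 221)
12^16 ≡ 118^2 = 13924 ≡ 1 (mod 221)
12^32 ≡ 1^2 = 1 ≡ 1 (mod 221)
12^64 ≡ 1^2 = 1 ≡ 1 (mod 221)
12^128 ≡ 1^2 = 1 ≡ 1 (mod 221)
220 = 128 + 64 + 16 + 8 + 4 in binary powers of 2.
So 12^220 ≡ 1 · 1 · 1 · 118 · 183 ≡ 157 (mod 221).
Since 157 ≠ 1, base 12 is a Fermat witness: 221 is composite.

157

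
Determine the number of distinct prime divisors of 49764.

49764 = 2^2 · 12441
12441 = 3 · 4147
4147 = 11 · 377
377 = 13 · 29
49764 = 2^2 · 3 · 11 · 13 · 29, which has 5 distinct prime factors.

5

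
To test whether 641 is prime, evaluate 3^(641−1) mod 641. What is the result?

1

3^1 ≡ 3 (mod 641)
3^2 ≡ 3^2 = 9 ≡ 9 (mod 641)
3^4 ≡ 9^2 = 81 ≡ 81 (mod 641)
3^8 ≡ 81^2 = 6561 ≡ 151 (mod 641)
3^16 ≡ 151^2 = 22801 ≡ 366 (mod 641)
3^32 ≡ 366^2 = 133956 ≡ 628 (mod 641)
3^64 ≡ 628^2 = 394384 ≡ 169 (mod 641)
3^128 ≡ 169^2 = 28561 ≡ 357 (mod 641)
3^256 ≡ 357^2 = 127449 ≡ 531 (mod 641)
3^512 ≡ 531^2 = 281961 ≡ 562 (mod 641)
640 = 512 + 128 in binary powers of 2.
So 3^640 ≡ 562 · 357 ≡ 1 (mod 641).
Since the result is 1, base 3 gives no evidence that 641 is composite.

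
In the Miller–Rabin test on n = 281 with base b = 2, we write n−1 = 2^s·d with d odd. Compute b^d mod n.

280

281 − 1 = 280 = 2^3 · 35, so d = 35.
2^1 ≡ 2 (mod 281)
2^2 ≡ 2^2 = 4 ≡ 4 (mod 281)
2^4 ≡ 4^2 = 16 ≡ 16 (mod 281)
2^8 ≡ 16^2 = 256 ≡ 256 (mod 281)
2^16 ≡ 256^2 = 65536 ≡ 63 (mod 281)
2^32 ≡ 63^2 = 3969 ≡ 35 (mod 281)
35 = 32 + 2 + 1 in binary powers of 2.
So 2^35 ≡ 35 · 4 · 2 ≡ 280 (mod 281).
Since 2^d ≡ 280 (mod 281), base 2 does not prove 281 composite.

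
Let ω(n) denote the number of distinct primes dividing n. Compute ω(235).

235 = 5 · 47
235 = 5 · 47, which has 2 distinct prime factors.

2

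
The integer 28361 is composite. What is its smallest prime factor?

79

28361 is odd.
Digit sum 20, not divisible by 3.
Ends in 1: not divisible by 5.
7: 28361 = 7·4051 + 4
11: 28361 = 11·2578 + 3
13: 28361 = 13·2181 + 8
17: 28361 = 17·1668 + 5
19: 28361 = 19·1492 + 13
23: 28361 = 23·1233 + 2
29: 28361 = 29·977 + 28
31: 28361 = 31·914 + 27
37: 28361 = 37·766 + 19
41: 28361 = 41·691 + 30
43: 28361 = 43·659 + 24
47: 28361 = 47·603 + 20
53: 28361 = 53·535 + 6
59: 28361 = 59·480 + 41
61: 28361 = 61·464 + 57
67: 28361 = 67·423 + 20
71: 28361 = 71·399 + 32
73: 28361 = 73·388 + 37
79: 28361 = 79·359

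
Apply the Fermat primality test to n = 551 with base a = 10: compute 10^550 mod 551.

237

10^1 ≡ 10 (mod 551)
10^2 ≡ 10^2 = 100 ≡ 100 (mod 551)
10^4 ≡ 100^2 = 10000 ≡ 82 (mod 551)
10^8 ≡ 82^2 = 6724 ≡ 112 (mod 551)
10^16 ≡ 112^2 = 12544 ≡ 422 (mod 551)
10^32 ≡ 422^2 = 178084 ≡ 111 (mod 551)
10^64 ≡ 111^2 = 12321 ≡ 199 (mod 551)
10^128 ≡ 199^2 = 39601 ≡ 480 (mod 551)
10^256 ≡ 480^2 = 230400 ≡ 82 (mod 551)
10^512 ≡ 82^2 = 6724 ≡ 112 (mod 551)
550 = 512 + 32 + 4 + 2 in binary powers of 2.
So 10^550 ≡ 112 · 111 · 82 · 100 ≡ 237 (mod 551).
Since 237 ≠ 1, base 10 is a Fermat witness: 551 is composite.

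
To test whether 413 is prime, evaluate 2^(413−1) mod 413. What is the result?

359

2^1 ≡ 2 (mod 413)
2^2 ≡ 2^2 = 4 ≡ 4 (mod 413)
2^4 ≡ 4^2 = 16 ≡ 16 (mod 413)
2^8 ≡ 16^2 = 256 ≡ 256 (mod 413)
2^16 ≡ 256^2 = 65536 ≡ 282 (mod 413)
2^32 ≡ 282^2 = 79524 ≡ 228 (mod 413)
2^64 ≡ 228^2 = 51984 ≡ 359 (mod 413)
2^128 ≡ 359^2 = 128881 ≡ 25 (mod 413)
2^256 ≡ 25^2 = 625 ≡ 212 (mod 413)
412 = 256 + 128 + 16 + 8 + 4 in binary powers of 2.
So 2^412 ≡ 212 · 25 · 282 · 256 · 16 ≡ 359 (mod 413).
Since 359 ≠ 1, base 2 is a Fermat witness: 413 is composite.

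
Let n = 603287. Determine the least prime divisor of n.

29

603287 is odd.
Digit sum 26, not divisible by 3.
Ends in 7: not divisible by 5.
7: 603287 = 7·86183 + 6
11: 603287 = 11·54844 + 3
13: 603287 = 13·46406 + 9
17: 603287 = 17·35487 + 8
19: 603287 = 19·31751 + 18
23: 603287 = 23·26229 + 20
29: 603287 = 29·20803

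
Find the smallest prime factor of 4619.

31

4619 is odd.
Digit sum 20, not divisible by 3.
Ends in 9: not divisible by 5.
7: 4619 = 7·659 + 6
11: 4619 = 11·419 + 10
13: 4619 = 13·355 + 4
17: 4619 = 17·271 + 12
19: 4619 = 19·243 + 2
23: 4619 = 23·200 + 19
29: 4619 = 29·159 + 8
31: 4619 = 31·149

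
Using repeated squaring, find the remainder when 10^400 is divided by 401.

1

10^1 ≡ 10 (mod 401)
10^2 ≡ 10^2 = 100 ≡ 100 (mod 401)
10^4 ≡ 100^2 = 10000 ≡ 376 (mod 401)
10^8 ≡ 376^2 = 141376 ≡ 224 (mod 401)
10^16 ≡ 224^2 = 50176 ≡ 51 (mod 401)
10^32 ≡ 51^2 = 2601 ≡ 195 (mod 401)
10^64 ≡ 195^2 = 38025 ≡ 331 (mod 401)
10^128 ≡ 331^2 = 109561 ≡ 88 (mod 401)
10^256 ≡ 88^2 = 7744 ≡ 125 (mod 401)
400 = 256 + 128 + 16 in binary powers of 2.
So 10^400 ≡ 125 · 88 · 51 ≡ 1 (mod 401).
Since the result is 1, base 10 gives no evidence that 401 is composite.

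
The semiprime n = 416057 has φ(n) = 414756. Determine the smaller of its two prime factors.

563

φ(n) = (p−1)(q−1) = n − (p+q) + 1, so p + q = 416057 − 414756 + 1 = 1302.
p and q are the roots of t² − 1302t + 416057 = 0.
Discriminant: 1302² − 4·416057 = 1695204 − 1664228 = 30976; √30976 = 176.
q = (1302 − 176)/2 = 563, p = (1302 + 176)/2 = 739.
Check: 563 · 739 = 416057.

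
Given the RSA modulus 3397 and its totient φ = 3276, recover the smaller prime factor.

φ(n) = (p−1)(q−1) = n − (p+q) + 1, so p + q = 3397 − 3276 + 1 = 122.
p and q are the roots of t² − 122t + 3397 = 0.
Discriminant: 122² − 4·3397 = 14884 − 13588 = 1296; √1296 = 36.
q = (122 − 36)/2 = 43, p = (122 + 36)/2 = 79.
Check: 43 · 79 = 3397.

43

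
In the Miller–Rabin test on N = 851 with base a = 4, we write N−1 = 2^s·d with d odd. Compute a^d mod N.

169

851 − 1 = 850 = 2^1 · 425, so d = 425.
4^1 ≡ 4 (mod 851)
4^2 ≡ 4^2 = 16 ≡ 16 (mod 851)
4^4 ≡ 16^2 = 256 ≡ 256 (mod 851)
4^8 ≡ 256^2 = 65536 ≡ 9 (mod 851)
4^16 ≡ 9^2 = 81 ≡ 81 (mod 851)
4^32 ≡ 81^2 = 6561 ≡ 604 (mod 851)
4^64 ≡ 604^2 = 364816 ≡ 588 (mod 851)
4^128 ≡ 588^2 = 345744 ≡ 238 (mod 851)
4^256 ≡ 238^2 = 56644 ≡ 478 (mod 851)
425 = 256 + 128 + 32 + 8 + 1 in binary powers of 2.
So 4^425 ≡ 478 · 238 · 604 · 9 · 4 ≡ 169 (mod 851).
Squaring chain: 169; never reaches −1, so base 4 is a Miller–Rabin witness that 851 is composite.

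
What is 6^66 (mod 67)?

6^1 ≡ 6 (mod 67)
6^2 ≡ 6^2 = 36 ≡ 36 (mod 67)
6^4 ≡ 36^2 = 1296 ≡ 23 (mod 67)
6^8 ≡ 23^2 = 529 ≡ 60 (mod 67)
6^16 ≡ 60^2 = 3600 ≡ 49 (mod 67)
6^32 ≡ 49^2 = 2401 ≡ 56 (mod 67)
6^64 ≡ 56^2 = 3136 ≡ 54 (mod 67)
66 = 64 + 2 in binary powers of 2.
So 6^66 ≡ 54 · 36 ≡ 1 (mod 67).
Since the result is 1, base 6 gives no evidence that 67 is composite.

1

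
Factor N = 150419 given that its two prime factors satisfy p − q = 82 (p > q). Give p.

431

Since p = q + 82, we have 150419 = q(q + 82), so q² + 82q − 150419 = 0.
Discriminant: 82² + 4·150419 = 6724 + 601676 = 608400; √608400 = 780.
q = (−82 + 780)/2 = 349, and p = q + 82 = 431.
Check: 349 · 431 = 150419.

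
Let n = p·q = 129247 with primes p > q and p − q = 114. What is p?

421

Since p = q + 114, we have 129247 = q(q + 114), so q² + 114q − 129247 = 0.
Discriminant: 114² + 4·129247 = 12996 + 516988 = 529984; √529984 = 728.
q = (−114 + 728)/2 = 307, and p = q + 114 = 421.
Check: 307 · 421 = 129247.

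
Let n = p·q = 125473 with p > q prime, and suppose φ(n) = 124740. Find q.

φ(n) = (p−1)(q−1) = n − (p+q) + 1, so p + q = 125473 − 124740 + 1 = 734.
p and q are the roots of t² − 734t + 125473 = 0.
Discriminant: 734² − 4·125473 = 538756 − 501892 = 36864; √36864 = 192.
q = (734 − 192)/2 = 271, p = (734 + 192)/2 = 463.
Check: 271 · 463 = 125473.

271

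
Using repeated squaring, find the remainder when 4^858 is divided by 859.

1

4^1 ≡ 4 (mod 859)
4^2 ≡ 4^2 = 16 ≡ 16 (mod 859)
4^4 ≡ 16^2 = 256 ≡ 256 (mod 859)
4^8 ≡ 256^2 = 65536 ≡ 252 (mod 859)
4^16 ≡ 252^2 = 63504 ≡ 797 (mod 859)
4^32 ≡ 797^2 = 635209 ≡ 408 (mod 859)
4^64 ≡ 408^2 = 166464 ≡ 677 (mod 859)
4^128 ≡ 677^2 = 458329 ≡ 482 (mod 859)
4^256 ≡ 482^2 = 232324 ≡ 394 (mod 859)
4^512 ≡ 394^2 = 155236 ≡ 616 (mod 859)
858 = 512 + 256 + 64 + 16 + 8 + 2 in binary powers of 2.
So 4^858 ≡ 616 · 394 · 677 · 797 · 252 · 16 ≡ 1 (mod 859).
Since the result is 1, base 4 gives no evidence that 859 is composite.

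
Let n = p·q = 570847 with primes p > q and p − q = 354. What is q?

599

Since p = q + 354, we have 570847 = q(q + 354), so q² + 354q − 570847 = 0.
Discriminant: 354² + 4·570847 = 125316 + 2283388 = 2408704; √2408704 = 1552.
q = (−354 + 1552)/2 = 599, and p = q + 354 = 953.
Check: 599 · 953 = 570847.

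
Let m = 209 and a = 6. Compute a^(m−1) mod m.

6^1 ≡ 6 (mod 209)
6^2 ≡ 6^2 = 36 ≡ 36 (mod 209)
6^4 ≡ 36^2 = 1296 ≡ 42 (mod 209)
6^8 ≡ 42^2 = 1764 ≡ 92 (mod 209)
6^16 ≡ 92^2 = 8464 ≡ 104 (mod 209)
6^32 ≡ 104^2 = 10816 ≡ 157 (mod 209)
6^64 ≡ 157^2 = 24649 ≡ 196 (mod 209)
6^128 ≡ 196^2 = 38416 ≡ 169 (mod 209)
208 = 128 + 64 + 16 in binary powers of 2.
So 6^208 ≡ 169 · 196 · 104 ≡ 158 (mod 209).
Since 158 ≠ 1, base 6 is a Fermat witness: 209 is composite.

158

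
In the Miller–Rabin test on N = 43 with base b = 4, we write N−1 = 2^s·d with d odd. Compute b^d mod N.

1

43 − 1 = 42 = 2^1 · 21, so d = 21.
4^1 ≡ 4 (mod 43)
4^2 ≡ 4^2 = 16 ≡ 16 (mod 43)
4^4 ≡ 16^2 = 256 ≡ 41 (mod 43)
4^8 ≡ 41^2 = 1681 ≡ 4 (mod 43)
4^16 ≡ 4^2 = 16 ≡ 16 (mod 43)
21 = 16 + 4 + 1 in binary powers of 2.
So 4^21 ≡ 16 · 41 · 4 ≡ 1 (mod 43).
Since 4^d ≡ 1 (mod 43), base 4 does not prove 43 composite.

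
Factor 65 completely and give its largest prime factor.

13

65 = 5 · 13
13 is prime.
So 65 = 5 · 13; the largest prime factor is 13.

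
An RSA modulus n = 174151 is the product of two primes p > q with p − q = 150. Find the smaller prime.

349

Since p = q + 150, we have 174151 = q(q + 150), so q² + 150q − 174151 = 0.
Discriminant: 150² + 4·174151 = 22500 + 696604 = 719104; √719104 = 848.
q = (−150 + 848)/2 = 349, and p = q + 150 = 499.
Check: 349 · 499 = 174151.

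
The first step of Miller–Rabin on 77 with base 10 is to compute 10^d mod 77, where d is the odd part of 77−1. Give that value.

10

77 − 1 = 76 = 2^2 · 19, so d = 19.
10^1 ≡ 10 (mod 77)
10^2 ≡ 10^2 = 100 ≡ 23 (mod 77)
10^4 ≡ 23^2 = 529 ≡ 67 (mod 77)
10^8 ≡ 67^2 = 4489 ≡ 23 (mod 77)
10^16 ≡ 23^2 = 529 ≡ 67 (mod 77)
19 = 16 + 2 + 1 in binary powers of 2.
So 10^19 ≡ 67 · 23 · 10 ≡ 10 (mod 77).
Squaring chain: 10 → 23; never reaches −1, so base 10 is a Miller–Rabin witness that 77 is composite.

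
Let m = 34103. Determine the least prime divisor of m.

67

34103 is odd.
Digit sum 11, not divisible by 3.
Ends in 3: not divisible by 5.
7: 34103 = 7·4871 + 6
11: 34103 = 11·3100 + 3
13: 34103 = 13·2623 + 4
17: 34103 = 17·2006 + 1
19: 34103 = 19·1794 + 17
23: 34103 = 23·1482 + 17
29: 34103 = 29·1175 + 28
31: 34103 = 31·1100 + 3
37: 34103 = 37·921 + 26
41: 34103 = 41·831 + 32
43: 34103 = 43·793 + 4
47: 34103 = 47·725 + 28
53: 34103 = 53·643 + 24
59: 34103 = 59·578 + 1
61: 34103 = 61·559 + 4
67: 34103 = 67·509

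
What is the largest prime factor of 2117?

73

2117 = 29 · 73
73 is prime.
So 2117 = 29 · 73; the largest prime factor is 73.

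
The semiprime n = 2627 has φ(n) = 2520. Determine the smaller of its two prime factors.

37

φ(n) = (p−1)(q−1) = n − (p+q) + 1, so p + q = 2627 − 2520 + 1 = 108.
p and q are the roots of t² − 108t + 2627 = 0.
Discriminant: 108² − 4·2627 = 11664 − 10508 = 1156; √1156 = 34.
q = (108 − 34)/2 = 37, p = (108 + 34)/2 = 71.
Check: 37 · 71 = 2627.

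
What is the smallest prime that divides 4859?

4859 is odd.
Digit sum 26, not divisible by 3.
Ends in 9: not divisible by 5.
7: 4859 = 7·694 + 1
11: 4859 = 11·441 + 8
13: 4859 = 13·373 + 10
17: 4859 = 17·285 + 14
19: 4859 = 19·255 + 14
23: 4859 = 23·211 + 6
29: 4859 = 29·167 + 16
31: 4859 = 31·156 + 23
37: 4859 = 37·131 + 12
41: 4859 = 41·118 + 21
43: 4859 = 43·113

43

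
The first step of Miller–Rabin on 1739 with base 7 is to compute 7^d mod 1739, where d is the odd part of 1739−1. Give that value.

1739 − 1 = 1738 = 2^1 · 869, so d = 869.
7^1 ≡ 7 (mod 1739)
7^2 ≡ 7^2 = 49 ≡ 49 (mod 1739)
7^4 ≡ 49^2 = 2401 ≡ 662 (mod 1739)
7^8 ≡ 662^2 = 438244 ≡ 16 (mod 1739)
7^16 ≡ 16^2 = 256 ≡ 256 (mod 1739)
7^32 ≡ 256^2 = 65536 ≡ 1193 (mod 1739)
7^64 ≡ 1193^2 = 1423249 ≡ 747 (mod 1739)
7^128 ≡ 747^2 = 558009 ≡ 1529 (mod 1739)
7^256 ≡ 1529^2 = 2337841 ≡ 625 (mod 1739)
7^512 ≡ 625^2 = 390625 ≡ 1089 (mod 1739)
869 = 512 + 256 + 64 + 32 + 4 + 1 in binary powers of 2.
So 7^869 ≡ 1089 · 625 · 747 · 1193 · 662 · 7 ≡ 1452 (mod 1739).
Squaring chain: 1452; never reaches −1, so base 7 is a Miller–Rabin witness that 1739 is composite.

1452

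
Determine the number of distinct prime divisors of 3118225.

3118225 = 5^2 · 124729
124729 = 11 · 11339
11339 = 17 · 667
667 = 23 · 29
3118225 = 5^2 · 11 · 17 · 23 · 29, which has 5 distinct prime factors.

5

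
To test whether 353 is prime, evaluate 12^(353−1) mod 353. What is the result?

1

12^1 ≡ 12 (mod 353)
12^2 ≡ 12^2 = 144 ≡ 144 (mod 353)
12^4 ≡ 144^2 = 20736 ≡ 262 (mod 353)
12^8 ≡ 262^2 = 68644 ≡ 162 (mod 353)
12^16 ≡ 162^2 = 26244 ≡ 122 (mod 353)
12^32 ≡ 122^2 = 14884 ≡ 58 (mod 353)
12^64 ≡ 58^2 = 3364 ≡ 187 (mod 353)
12^128 ≡ 187^2 = 34969 ≡ 22 (mod 353)
12^256 ≡ 22^2 = 484 ≡ 131 (mod 353)
352 = 256 + 64 + 32 in binary powers of 2.
So 12^352 ≡ 131 · 187 · 58 ≡ 1 (mod 353).
Since the result is 1, base 12 gives no evidence that 353 is composite.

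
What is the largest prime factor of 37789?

53

37789 = 23 · 1643
1643 = 31 · 53
53 is prime.
So 37789 = 23 · 31 · 53; the largest prime factor is 53.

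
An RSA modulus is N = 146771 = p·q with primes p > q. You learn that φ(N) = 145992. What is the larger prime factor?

φ(n) = (p−1)(q−1) = n − (p+q) + 1, so p + q = 146771 − 145992 + 1 = 780.
p and q are the roots of t² − 780t + 146771 = 0.
Discriminant: 780² − 4·146771 = 608400 − 587084 = 21316; √21316 = 146.
q = (780 − 146)/2 = 317, p = (780 + 146)/2 = 463.
Check: 317 · 463 = 146771.

463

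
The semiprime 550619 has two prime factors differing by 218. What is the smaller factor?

Since p = q + 218, we have 550619 = q(q + 218), so q² + 218q − 550619 = 0.
Discriminant: 218² + 4·550619 = 47524 + 2202476 = 2250000; √2250000 = 1500.
q = (−218 + 1500)/2 = 641, and p = q + 218 = 859.
Check: 641 · 859 = 550619.

641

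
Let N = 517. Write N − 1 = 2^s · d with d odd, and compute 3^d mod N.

517 − 1 = 516 = 2^2 · 129, so d = 129.
3^1 ≡ 3 (mod 517)
3^2 ≡ 3^2 = 9 ≡ 9 (mod 517)
3^4 ≡ 9^2 = 81 ≡ 81 (mod 517)
3^8 ≡ 81^2 = 6561 ≡ 357 (mod 517)
3^16 ≡ 357^2 = 127449 ≡ 267 (mod 517)
3^32 ≡ 267^2 = 71289 ≡ 460 (mod 517)
3^64 ≡ 460^2 = 211600 ≡ 147 (mod 517)
3^128 ≡ 147^2 = 21609 ≡ 412 (mod 517)
129 = 128 + 1 in binary powers of 2.
So 3^129 ≡ 412 · 3 ≡ 202 (mod 517).
Squaring chain: 202 → 478; never reaches −1, so base 3 is a Miller–Rabin witness that 517 is composite.

202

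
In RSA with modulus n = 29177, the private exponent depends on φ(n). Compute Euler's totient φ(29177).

28836

Factor: 29177 = 163 · 179.
φ(29177) = (163−1) · (179−1) = 162 · 178 = 28836.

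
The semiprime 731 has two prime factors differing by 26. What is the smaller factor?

17

Since p = q + 26, we have 731 = q(q + 26), so q² + 26q − 731 = 0.
Discriminant: 26² + 4·731 = 676 + 2924 = 3600; √3600 = 60.
q = (−26 + 60)/2 = 17, and p = q + 26 = 43.
Check: 17 · 43 = 731.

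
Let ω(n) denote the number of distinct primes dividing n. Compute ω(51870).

6

51870 = 2 · 25935
25935 = 3 · 8645
8645 = 5 · 1729
1729 = 7 · 247
247 = 13 · 19
51870 = 2 · 3 · 5 · 7 · 13 · 19, which has 6 distinct prime factors.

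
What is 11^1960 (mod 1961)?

1210

11^1 ≡ 11 (mod 1961)
11^2 ≡ 11^2 = 121 ≡ 121 (mod 1961)
11^4 ≡ 121^2 = 14641 ≡ 914 (mod 1961)
11^8 ≡ 914^2 = 835396 ≡ 10 (mod 1961)
11^16 ≡ 10^2 = 100 ≡ 100 (mod 1961)
11^32 ≡ 100^2 = 10000 ≡ 195 (mod 1961)
11^64 ≡ 195^2 = 38025 ≡ 766 (mod 1961)
11^128 ≡ 766^2 = 586756 ≡ 417 (mod 1961)
11^256 ≡ 417^2 = 173889 ≡ 1321 (mod 1961)
11^512 ≡ 1321^2 = 1745041 ≡ 1712 (mod 1961)
11^1024 ≡ 1712^2 = 2930944 ≡ 1210 (mod 1961)
1960 = 1024 + 512 + 256 + 128 + 32 + 8 in binary powers of 2.
So 11^1960 ≡ 1210 · 1712 · 1321 · 417 · 195 · 10 ≡ 1210 (mod 1961).
Since 1210 ≠ 1, base 11 is a Fermat witness: 1961 is composite.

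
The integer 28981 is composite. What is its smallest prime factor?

73

28981 is odd.
Digit sum 28, not divisible by 3.
Ends in 1: not divisible by 5.
7: 28981 = 7·4140 + 1
11: 28981 = 11·2634 + 7
13: 28981 = 13·2229 + 4
17: 28981 = 17·1704 + 13
19: 28981 = 19·1525 + 6
23: 28981 = 23·1260 + 1
29: 28981 = 29·999 + 10
31: 28981 = 31·934 + 27
37: 28981 = 37·783 + 10
41: 28981 = 41·706 + 35
43: 28981 = 43·673 + 42
47: 28981 = 47·616 + 29
53: 28981 = 53·546 + 43
59: 28981 = 59·491 + 12
61: 28981 = 61·475 + 6
67: 28981 = 67·432 + 37
71: 28981 = 71·408 + 13
73: 28981 = 73·397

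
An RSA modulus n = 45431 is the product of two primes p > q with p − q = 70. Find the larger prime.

Since p = q + 70, we have 45431 = q(q + 70), so q² + 70q − 45431 = 0.
Discriminant: 70² + 4·45431 = 4900 + 181724 = 186624; √186624 = 432.
q = (−70 + 432)/2 = 181, and p = q + 70 = 251.
Check: 181 · 251 = 45431.

251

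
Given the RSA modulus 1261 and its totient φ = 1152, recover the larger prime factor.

97

φ(n) = (p−1)(q−1) = n − (p+q) + 1, so p + q = 1261 − 1152 + 1 = 110.
p and q are the roots of t² − 110t + 1261 = 0.
Discriminant: 110² − 4·1261 = 12100 − 5044 = 7056; √7056 = 84.
q = (110 − 84)/2 = 13, p = (110 + 84)/2 = 97.
Check: 13 · 97 = 1261.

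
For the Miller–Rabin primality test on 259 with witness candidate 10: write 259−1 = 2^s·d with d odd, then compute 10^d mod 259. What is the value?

259 − 1 = 258 = 2^1 · 129, so d = 129.
10^1 ≡ 10 (mod 259)
10^2 ≡ 10^2 = 100 ≡ 100 (mod 259)
10^4 ≡ 100^2 = 10000 ≡ 158 (mod 259)
10^8 ≡ 158^2 = 24964 ≡ 100 (mod 259)
10^16 ≡ 100^2 = 10000 ≡ 158 (mod 259)
10^32 ≡ 158^2 = 24964 ≡ 100 (mod 259)
10^64 ≡ 100^2 = 10000 ≡ 158 (mod 259)
10^128 ≡ 158^2 = 24964 ≡ 100 (mod 259)
129 = 128 + 1 in binary powers of 2.
So 10^129 ≡ 100 · 10 ≡ 223 (mod 259).
Squaring chain: 223; never reaches −1, so base 10 is a Miller–Rabin witness that 259 is composite.

223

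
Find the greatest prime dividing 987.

47

987 = 3 · 329
329 = 7 · 47
47 is prime.
So 987 = 3 · 7 · 47; the largest prime factor is 47.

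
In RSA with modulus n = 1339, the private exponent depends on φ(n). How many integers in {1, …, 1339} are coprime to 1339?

Factor: 1339 = 13 · 103.
φ(1339) = (13−1) · (103−1) = 12 · 102 = 1224.

1224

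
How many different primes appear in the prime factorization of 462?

4

462 = 2 · 231
231 = 3 · 77
77 = 7 · 11
462 = 2 · 3 · 7 · 11, which has 4 distinct prime factors.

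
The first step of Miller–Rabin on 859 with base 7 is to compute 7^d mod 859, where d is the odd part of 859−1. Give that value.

1

859 − 1 = 858 = 2^1 · 429, so d = 429.
7^1 ≡ 7 (mod 859)
7^2 ≡ 7^2 = 49 ≡ 49 (mod 859)
7^4 ≡ 49^2 = 2401 ≡ 683 (mod 859)
7^8 ≡ 683^2 = 466489 ≡ 52 (mod 859)
7^16 ≡ 52^2 = 2704 ≡ 127 (mod 859)
7^32 ≡ 127^2 = 16129 ≡ 667 (mod 859)
7^64 ≡ 667^2 = 444889 ≡ 786 (mod 859)
7^128 ≡ 786^2 = 617796 ≡ 175 (mod 859)
7^256 ≡ 175^2 = 30625 ≡ 560 (mod 859)
429 = 256 + 128 + 32 + 8 + 4 + 1 in binary powers of 2.
So 7^429 ≡ 560 · 175 · 667 · 52 · 683 · 7 ≡ 1 (mod 859).
Since 7^d ≡ 1 (mod 859), base 7 does not prove 859 composite.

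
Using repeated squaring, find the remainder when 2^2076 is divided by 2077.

2^1 ≡ 2 (mod 2077)
2^2 ≡ 2^2 = 4 ≡ 4 (mod 2077)
2^4 ≡ 4^2 = 16 ≡ 16 (mod 2077)
2^8 ≡ 16^2 = 256 ≡ 256 (mod 2077)
2^16 ≡ 256^2 = 65536 ≡ 1149 (mod 2077)
2^32 ≡ 1149^2 = 1320201 ≡ 1306 (mod 2077)
2^64 ≡ 1306^2 = 1705636 ≡ 419 (mod 2077)
2^128 ≡ 419^2 = 175561 ≡ 1093 (mod 2077)
2^256 ≡ 1093^2 = 1194649 ≡ 374 (mod 2077)
2^512 ≡ 374^2 = 139876 ≡ 717 (mod 2077)
2^1024 ≡ 717^2 = 514089 ≡ 1070 (mod 2077)
2^2048 ≡ 1070^2 = 1144900 ≡ 473 (mod 2077)
2076 = 2048 + 16 + 8 + 4 in binary powers of 2.
So 2^2076 ≡ 473 · 1149 · 256 · 16 ≡ 963 (mod 2077).
Since 963 ≠ 1, base 2 is a Fermat witness: 2077 is composite.

963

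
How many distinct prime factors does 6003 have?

6003 = 3^2 · 667
667 = 23 · 29
6003 = 3^2 · 23 · 29, which has 3 distinct prime factors.

3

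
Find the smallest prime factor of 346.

346 is even: 2 divides it.

2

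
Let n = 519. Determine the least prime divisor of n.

519 is odd.
Digit sum 15, divisible by 3.

3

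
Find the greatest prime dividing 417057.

417057 = 3 · 139019
139019 = 43 · 3233
3233 = 53 · 61
61 is prime.
So 417057 = 3 · 43 · 53 · 61; the largest prime factor is 61.

61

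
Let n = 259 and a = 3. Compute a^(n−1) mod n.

211

3^1 ≡ 3 (mod 259)
3^2 ≡ 3^2 = 9 ≡ 9 (mod 259)
3^4 ≡ 9^2 = 81 ≡ 81 (mod 259)
3^8 ≡ 81^2 = 6561 ≡ 86 (mod 259)
3^16 ≡ 86^2 = 7396 ≡ 144 (mod 259)
3^32 ≡ 144^2 = 20736 ≡ 16 (mod 259)
3^64 ≡ 16^2 = 256 ≡ 256 (mod 259)
3^128 ≡ 256^2 = 65536 ≡ 9 (mod 259)
3^256 ≡ 9^2 = 81 ≡ 81 (mod 259)
258 = 256 + 2 in binary powers of 2.
So 3^258 ≡ 81 · 9 ≡ 211 (mod 259).
Since 211 ≠ 1, base 3 is a Fermat witness: 259 is composite.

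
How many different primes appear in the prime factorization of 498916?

5

498916 = 2^2 · 124729
124729 = 11 · 11339
11339 = 17 · 667
667 = 23 · 29
498916 = 2^2 · 11 · 17 · 23 · 29, which has 5 distinct prime factors.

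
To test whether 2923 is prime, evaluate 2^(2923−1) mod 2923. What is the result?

2617

2^1 ≡ 2 (mod 2923)
2^2 ≡ 2^2 = 4 ≡ 4 (mod 2923)
2^4 ≡ 4^2 = 16 ≡ 16 (mod 2923)
2^8 ≡ 16^2 = 256 ≡ 256 (mod 2923)
2^16 ≡ 256^2 = 65536 ≡ 1230 (mod 2923)
2^32 ≡ 1230^2 = 1512900 ≡ 1709 (mod 2923)
2^64 ≡ 1709^2 = 2920681 ≡ 604 (mod 2923)
2^128 ≡ 604^2 = 364816 ≡ 2364 (mod 2923)
2^256 ≡ 2364^2 = 5588496 ≡ 2643 (mod 2923)
2^512 ≡ 2643^2 = 6985449 ≡ 2402 (mod 2923)
2^1024 ≡ 2402^2 = 5769604 ≡ 2525 (mod 2923)
2^2048 ≡ 2525^2 = 6375625 ≡ 562 (mod 2923)
2922 = 2048 + 512 + 256 + 64 + 32 + 8 + 2 in binary powers of 2.
So 2^2922 ≡ 562 · 2402 · 2643 · 604 · 1709 · 256 · 4 ≡ 2617 (mod 2923).
Since 2617 ≠ 1, base 2 is a Fermat witness: 2923 is composite.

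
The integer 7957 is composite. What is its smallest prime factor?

7957 is odd.
Digit sum 28, not divisible by 3.
Ends in 7: not divisible by 5.
7: 7957 = 7·1136 + 5
11: 7957 = 11·723 + 4
13: 7957 = 13·612 + 1
17: 7957 = 17·468 + 1
19: 7957 = 19·418 + 15
23: 7957 = 23·345 + 22
29: 7957 = 29·274 + 11
31: 7957 = 31·256 + 21
37: 7957 = 37·215 + 2
41: 7957 = 41·194 + 3
43: 7957 = 43·185 + 2
47: 7957 = 47·169 + 14
53: 7957 = 53·150 + 7
59: 7957 = 59·134 + 51
61: 7957 = 61·130 + 27
67: 7957 = 67·118 + 51
71: 7957 = 71·112 + 5
73: 7957 = 73·109

73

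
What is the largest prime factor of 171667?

79

171667 = 41 · 4187
4187 = 53 · 79
79 is prime.
So 171667 = 41 · 53 · 79; the largest prime factor is 79.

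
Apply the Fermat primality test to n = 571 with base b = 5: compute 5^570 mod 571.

1

5^1 ≡ 5 (mod 571)
5^2 ≡ 5^2 = 25 ≡ 25 (mod 571)
5^4 ≡ 25^2 = 625 ≡ 54 (mod 571)
5^8 ≡ 54^2 = 2916 ≡ 61 (mod 571)
5^16 ≡ 61^2 = 3721 ≡ 295 (mod 571)
5^32 ≡ 295^2 = 87025 ≡ 233 (mod 571)
5^64 ≡ 233^2 = 54289 ≡ 44 (mod 571)
5^128 ≡ 44^2 = 1936 ≡ 223 (mod 571)
5^256 ≡ 223^2 = 49729 ≡ 52 (mod 571)
5^512 ≡ 52^2 = 2704 ≡ 420 (mod 571)
570 = 512 + 32 + 16 + 8 + 2 in binary powers of 2.
So 5^570 ≡ 420 · 233 · 295 · 61 · 25 ≡ 1 (mod 571).
Since the result is 1, base 5 gives no evidence that 571 is composite.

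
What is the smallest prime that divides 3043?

3043 is odd.
Digit sum 10, not divisible by 3.
Ends in 3: not divisible by 5.
7: 3043 = 7·434 + 5
11: 3043 = 11·276 + 7
13: 3043 = 13·234 + 1
17: 3043 = 17·179

17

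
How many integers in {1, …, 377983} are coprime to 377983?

Factor: 377983 = 31 · 89 · 137.
φ(377983) = (31−1) · (89−1) · (137−1) = 30 · 88 · 136 = 359040.

359040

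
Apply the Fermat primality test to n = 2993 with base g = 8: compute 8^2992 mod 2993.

592

8^1 ≡ 8 (mod 2993)
8^2 ≡ 8^2 = 64 ≡ 64 (mod 2993)
8^4 ≡ 64^2 = 4096 ≡ 1103 (mod 2993)
8^8 ≡ 1103^2 = 1216609 ≡ 1451 (mod 2993)
8^16 ≡ 1451^2 = 2105401 ≡ 1322 (mod 2993)
8^32 ≡ 1322^2 = 1747684 ≡ 2765 (mod 2993)
8^64 ≡ 2765^2 = 7645225 ≡ 1103 (mod 2993)
8^128 ≡ 1103^2 = 1216609 ≡ 1451 (mod 2993)
8^256 ≡ 1451^2 = 2105401 ≡ 1322 (mod 2993)
8^512 ≡ 1322^2 = 1747684 ≡ 2765 (mod 2993)
8^1024 ≡ 2765^2 = 7645225 ≡ 1103 (mod 2993)
8^2048 ≡ 1103^2 = 1216609 ≡ 1451 (mod 2993)
2992 = 2048 + 512 + 256 + 128 + 32 + 16 in binary powers of 2.
So 8^2992 ≡ 1451 · 2765 · 1322 · 1451 · 2765 · 1322 ≡ 592 (mod 2993).
Since 592 ≠ 1, base 8 is a Fermat witness: 2993 is composite.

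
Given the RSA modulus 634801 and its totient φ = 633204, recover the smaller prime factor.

739

φ(n) = (p−1)(q−1) = n − (p+q) + 1, so p + q = 634801 − 633204 + 1 = 1598.
p and q are the roots of t² − 1598t + 634801 = 0.
Discriminant: 1598² − 4·634801 = 2553604 − 2539204 = 14400; √14400 = 120.
q = (1598 − 120)/2 = 739, p = (1598 + 120)/2 = 859.
Check: 739 · 859 = 634801.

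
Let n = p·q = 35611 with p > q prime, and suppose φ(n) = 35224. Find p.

φ(n) = (p−1)(q−1) = n − (p+q) + 1, so p + q = 35611 − 35224 + 1 = 388.
p and q are the roots of t² − 388t + 35611 = 0.
Discriminant: 388² − 4·35611 = 150544 − 142444 = 8100; √8100 = 90.
q = (388 − 90)/2 = 149, p = (388 + 90)/2 = 239.
Check: 149 · 239 = 35611.

239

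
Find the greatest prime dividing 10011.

10011 = 3 · 3337
3337 = 47 · 71
71 is prime.
So 10011 = 3 · 47 · 71; the largest prime factor is 71.

71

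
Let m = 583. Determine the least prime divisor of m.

11

583 is odd.
Digit sum 16, not divisible by 3.
Ends in 3: not divisible by 5.
7: 583 = 7·83 + 2
11: 583 = 11·53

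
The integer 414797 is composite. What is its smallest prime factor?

41

414797 is odd.
Digit sum 32, not divisible by 3.
Ends in 7: not divisible by 5.
7: 414797 = 7·59256 + 5
11: 414797 = 11·37708 + 9
13: 414797 = 13·31907 + 6
17: 414797 = 17·24399 + 14
19: 414797 = 19·21831 + 8
23: 414797 = 23·18034 + 15
29: 414797 = 29·14303 + 10
31: 414797 = 31·13380 + 17
37: 414797 = 37·11210 + 27
41: 414797 = 41·10117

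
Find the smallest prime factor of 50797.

50797 is odd.
Digit sum 28, not divisible by 3.
Ends in 7: not divisible by 5.
7: 50797 = 7·7256 + 5
11: 50797 = 11·4617 + 10
13: 50797 = 13·3907 + 6
17: 50797 = 17·2988 + 1
19: 50797 = 19·2673 + 10
23: 50797 = 23·2208 + 13
29: 50797 = 29·1751 + 18
31: 50797 = 31·1638 + 19
37: 50797 = 37·1372 + 33
41: 50797 = 41·1238 + 39
43: 50797 = 43·1181 + 14
47: 50797 = 47·1080 + 37
53: 50797 = 53·958 + 23
59: 50797 = 59·860 + 57
61: 50797 = 61·832 + 45
67: 50797 = 67·758 + 11
71: 50797 = 71·715 + 32
73: 50797 = 73·695 + 62
79: 50797 = 79·643

79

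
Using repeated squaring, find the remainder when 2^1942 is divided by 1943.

1430

2^1 ≡ 2 (mod 1943)
2^2 ≡ 2^2 = 4 ≡ 4 (mod 1943)
2^4 ≡ 4^2 = 16 ≡ 16 (mod 1943)
2^8 ≡ 16^2 = 256 ≡ 256 (mod 1943)
2^16 ≡ 256^2 = 65536 ≡ 1417 (mod 1943)
2^32 ≡ 1417^2 = 2007889 ≡ 770 (mod 1943)
2^64 ≡ 770^2 = 592900 ≡ 285 (mod 1943)
2^128 ≡ 285^2 = 81225 ≡ 1562 (mod 1943)
2^256 ≡ 1562^2 = 2439844 ≡ 1379 (mod 1943)
2^512 ≡ 1379^2 = 1901641 ≡ 1387 (mod 1943)
2^1024 ≡ 1387^2 = 1923769 ≡ 199 (mod 1943)
1942 = 1024 + 512 + 256 + 128 + 16 + 4 + 2 in binary powers of 2.
So 2^1942 ≡ 199 · 1387 · 1379 · 1562 · 1417 · 16 · 4 ≡ 1430 (mod 1943).
Since 1430 ≠ 1, base 2 is a Fermat witness: 1943 is composite.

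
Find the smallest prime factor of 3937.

31

3937 is odd.
Digit sum 22, not divisible by 3.
Ends in 7: not divisible by 5.
7: 3937 = 7·562 + 3
11: 3937 = 11·357 + 10
13: 3937 = 13·302 + 11
17: 3937 = 17·231 + 10
19: 3937 = 19·207 + 4
23: 3937 = 23·171 + 4
29: 3937 = 29·135 + 22
31: 3937 = 31·127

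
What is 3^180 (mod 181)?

1

3^1 ≡ 3 (mod 181)
3^2 ≡ 3^2 = 9 ≡ 9 (mod 181)
3^4 ≡ 9^2 = 81 ≡ 81 (mod 181)
3^8 ≡ 81^2 = 6561 ≡ 45 (mod 181)
3^16 ≡ 45^2 = 2025 ≡ 34 (mod 181)
3^32 ≡ 34^2 = 1156 ≡ 70 (mod 181)
3^64 ≡ 70^2 = 4900 ≡ 13 (mod 181)
3^128 ≡ 13^2 = 169 ≡ 169 (mod 181)
180 = 128 + 32 + 16 + 4 in binary powers of 2.
So 3^180 ≡ 169 · 70 · 34 · 81 ≡ 1 (mod 181).
Since the result is 1, base 3 gives no evidence that 181 is composite.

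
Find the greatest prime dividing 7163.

29

7163 = 13 · 551
551 = 19 · 29
29 is prime.
So 7163 = 13 · 19 · 29; the largest prime factor is 29.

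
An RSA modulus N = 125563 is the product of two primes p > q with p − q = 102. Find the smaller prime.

307

Since p = q + 102, we have 125563 = q(q + 102), so q² + 102q − 125563 = 0.
Discriminant: 102² + 4·125563 = 10404 + 502252 = 512656; √512656 = 716.
q = (−102 + 716)/2 = 307, and p = q + 102 = 409.
Check: 307 · 409 = 125563.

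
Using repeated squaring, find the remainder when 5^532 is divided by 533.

508

5^1 ≡ 5 (mod 533)
5^2 ≡ 5^2 = 25 ≡ 25 (mod 533)
5^4 ≡ 25^2 = 625 ≡ 92 (mod 533)
5^8 ≡ 92^2 = 8464 ≡ 469 (mod 533)
5^16 ≡ 469^2 = 219961 ≡ 365 (mod 533)
5^32 ≡ 365^2 = 133225 ≡ 508 (mod 533)
5^64 ≡ 508^2 = 258064 ≡ 92 (mod 533)
5^128 ≡ 92^2 = 8464 ≡ 469 (mod 533)
5^256 ≡ 469^2 = 219961 ≡ 365 (mod 533)
5^512 ≡ 365^2 = 133225 ≡ 508 (mod 533)
532 = 512 + 16 + 4 in binary powers of 2.
So 5^532 ≡ 508 · 365 · 92 ≡ 508 (mod 533).
Since 508 ≠ 1, base 5 is a Fermat witness: 533 is composite.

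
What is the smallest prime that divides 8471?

43

8471 is odd.
Digit sum 20, not divisible by 3.
Ends in 1: not divisible by 5.
7: 8471 = 7·1210 + 1
11: 8471 = 11·770 + 1
13: 8471 = 13·651 + 8
17: 8471 = 17·498 + 5
19: 8471 = 19·445 + 16
23: 8471 = 23·368 + 7
29: 8471 = 29·292 + 3
31: 8471 = 31·273 + 8
37: 8471 = 37·228 + 35
41: 8471 = 41·206 + 25
43: 8471 = 43·197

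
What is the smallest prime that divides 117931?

117931 is odd.
Digit sum 22, not divisible by 3.
Ends in 1: not divisible by 5.
7: 117931 = 7·16847 + 2
11: 117931 = 11·10721

11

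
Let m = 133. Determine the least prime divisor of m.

7

133 is odd.
Digit sum 7, not divisible by 3.
Ends in 3: not divisible by 5.
7: 133 = 7·19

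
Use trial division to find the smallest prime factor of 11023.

73

11023 is odd.
Digit sum 7, not divisible by 3.
Ends in 3: not divisible by 5.
7: 11023 = 7·1574 + 5
11: 11023 = 11·1002 + 1
13: 11023 = 13·847 + 12
17: 11023 = 17·648 + 7
19: 11023 = 19·580 + 3
23: 11023 = 23·479 + 6
29: 11023 = 29·380 + 3
31: 11023 = 31·355 + 18
37: 11023 = 37·297 + 34
41: 11023 = 41·268 + 35
43: 11023 = 43·256 + 15
47: 11023 = 47·234 + 25
53: 11023 = 53·207 + 52
59: 11023 = 59·186 + 49
61: 11023 = 61·180 + 43
67: 11023 = 67·164 + 35
71: 11023 = 71·155 + 18
73: 11023 = 73·151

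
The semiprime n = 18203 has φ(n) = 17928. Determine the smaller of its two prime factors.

109

φ(n) = (p−1)(q−1) = n − (p+q) + 1, so p + q = 18203 − 17928 + 1 = 276.
p and q are the roots of t² − 276t + 18203 = 0.
Discriminant: 276² − 4·18203 = 76176 − 72812 = 3364; √3364 = 58.
q = (276 − 58)/2 = 109, p = (276 + 58)/2 = 167.
Check: 109 · 167 = 18203.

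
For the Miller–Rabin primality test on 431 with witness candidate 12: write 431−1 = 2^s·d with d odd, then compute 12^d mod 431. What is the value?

431 − 1 = 430 = 2^1 · 215, so d = 215.
12^1 ≡ 12 (mod 431)
12^2 ≡ 12^2 = 144 ≡ 144 (mod 431)
12^4 ≡ 144^2 = 20736 ≡ 48 (mod 431)
12^8 ≡ 48^2 = 2304 ≡ 149 (mod 431)
12^16 ≡ 149^2 = 22201 ≡ 220 (mod 431)
12^32 ≡ 220^2 = 48400 ≡ 128 (mod 431)
12^64 ≡ 128^2 = 16384 ≡ 6 (mod 431)
12^128 ≡ 6^2 = 36 ≡ 36 (mod 431)
215 = 128 + 64 + 16 + 4 + 2 + 1 in binary powers of 2.
So 12^215 ≡ 36 · 6 · 220 · 48 · 144 · 12 ≡ 1 (mod 431).
Since 12^d ≡ 1 (mod 431), base 12 does not prove 431 composite.

1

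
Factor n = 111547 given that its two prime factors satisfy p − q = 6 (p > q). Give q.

Since p = q + 6, we have 111547 = q(q + 6), so q² + 6q − 111547 = 0.
Discriminant: 6² + 4·111547 = 36 + 446188 = 446224; √446224 = 668.
q = (−6 + 668)/2 = 331, and p = q + 6 = 337.
Check: 331 · 337 = 111547.

331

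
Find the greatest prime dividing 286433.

83

286433 = 7 · 40919
40919 = 17 · 2407
2407 = 29 · 83
83 is prime.
So 286433 = 7 · 17 · 29 · 83; the largest prime factor is 83.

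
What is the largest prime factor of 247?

247 = 13 · 19
19 is prime.
So 247 = 13 · 19; the largest prime factor is 19.

19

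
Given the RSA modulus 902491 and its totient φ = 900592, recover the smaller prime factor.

947

φ(n) = (p−1)(q−1) = n − (p+q) + 1, so p + q = 902491 − 900592 + 1 = 1900.
p and q are the roots of t² − 1900t + 902491 = 0.
Discriminant: 1900² − 4·902491 = 3610000 − 3609964 = 36; √36 = 6.
q = (1900 − 6)/2 = 947, p = (1900 + 6)/2 = 953.
Check: 947 · 953 = 902491.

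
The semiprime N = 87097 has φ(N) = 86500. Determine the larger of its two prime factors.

347

φ(n) = (p−1)(q−1) = n − (p+q) + 1, so p + q = 87097 − 86500 + 1 = 598.
p and q are the roots of t² − 598t + 87097 = 0.
Discriminant: 598² − 4·87097 = 357604 − 348388 = 9216; √9216 = 96.
q = (598 − 96)/2 = 251, p = (598 + 96)/2 = 347.
Check: 251 · 347 = 87097.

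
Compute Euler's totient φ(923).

840

Factor: 923 = 13 · 71.
φ(923) = (13−1) · (71−1) = 12 · 70 = 840.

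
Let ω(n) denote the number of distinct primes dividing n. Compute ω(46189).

46189 = 11 · 4199
4199 = 13 · 323
323 = 17 · 19
46189 = 11 · 13 · 17 · 19, which has 4 distinct prime factors.

4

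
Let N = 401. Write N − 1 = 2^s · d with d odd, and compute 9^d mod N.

45

401 − 1 = 400 = 2^4 · 25, so d = 25.
9^1 ≡ 9 (mod 401)
9^2 ≡ 9^2 = 81 ≡ 81 (mod 401)
9^4 ≡ 81^2 = 6561 ≡ 145 (mod 401)
9^8 ≡ 145^2 = 21025 ≡ 173 (mod 401)
9^16 ≡ 173^2 = 29929 ≡ 255 (mod 401)
25 = 16 + 8 + 1 in binary powers of 2.
So 9^25 ≡ 255 · 173 · 9 ≡ 45 (mod 401).
Squaring chain: 45 → 20 → 400 → 1; reaches −1, so base 9 does not prove 401 composite.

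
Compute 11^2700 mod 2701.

11^1 ≡ 11 (mod 2701)
11^2 ≡ 11^2 = 121 ≡ 121 (mod 2701)
11^4 ≡ 121^2 = 14641 ≡ 1136 (mod 2701)
11^8 ≡ 1136^2 = 1290496 ≡ 2119 (mod 2701)
11^16 ≡ 2119^2 = 4490161 ≡ 1099 (mod 2701)
11^32 ≡ 1099^2 = 1207801 ≡ 454 (mod 2701)
11^64 ≡ 454^2 = 206116 ≡ 840 (mod 2701)
11^128 ≡ 840^2 = 705600 ≡ 639 (mod 2701)
11^256 ≡ 639^2 = 408321 ≡ 470 (mod 2701)
11^512 ≡ 470^2 = 220900 ≡ 2119 (mod 2701)
11^1024 ≡ 2119^2 = 4490161 ≡ 1099 (mod 2701)
11^2048 ≡ 1099^2 = 1207801 ≡ 454 (mod 2701)
2700 = 2048 + 512 + 128 + 8 + 4 in binary powers of 2.
So 11^2700 ≡ 454 · 2119 · 639 · 2119 · 1136 ≡ 2554 (mod 2701).
Since 2554 ≠ 1, base 11 is a Fermat witness: 2701 is composite.

2554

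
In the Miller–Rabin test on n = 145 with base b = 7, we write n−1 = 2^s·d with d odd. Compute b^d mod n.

145 − 1 = 144 = 2^4 · 9, so d = 9.
7^1 ≡ 7 (mod 145)
7^2 ≡ 7^2 = 49 ≡ 49 (mod 145)
7^4 ≡ 49^2 = 2401 ≡ 81 (mod 145)
7^8 ≡ 81^2 = 6561 ≡ 36 (mod 145)
9 = 8 + 1 in binary powers of 2.
So 7^9 ≡ 36 · 7 ≡ 107 (mod 145).
Squaring chain: 107 → 139 → 36 → 136; never reaches −1, so base 7 is a Miller–Rabin witness that 145 is composite.

107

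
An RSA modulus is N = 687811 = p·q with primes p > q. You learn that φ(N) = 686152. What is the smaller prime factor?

797

φ(n) = (p−1)(q−1) = n − (p+q) + 1, so p + q = 687811 − 686152 + 1 = 1660.
p and q are the roots of t² − 1660t + 687811 = 0.
Discriminant: 1660² − 4·687811 = 2755600 − 2751244 = 4356; √4356 = 66.
q = (1660 − 66)/2 = 797, p = (1660 + 66)/2 = 863.
Check: 797 · 863 = 687811.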